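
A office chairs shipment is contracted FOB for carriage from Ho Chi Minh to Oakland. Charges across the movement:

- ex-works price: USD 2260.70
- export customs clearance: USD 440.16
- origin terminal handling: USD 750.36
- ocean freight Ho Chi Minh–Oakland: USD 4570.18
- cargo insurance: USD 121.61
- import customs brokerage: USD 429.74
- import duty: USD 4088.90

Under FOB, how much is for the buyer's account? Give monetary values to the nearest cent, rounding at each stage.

Buyer's account: USD 9210.43

FOB: the seller bears costs until goods are on board at the origin port; the buyer bears freight, insurance and all costs thereafter.
Seller's account: goods 2260.70 + export clearance 440.16 + origin terminal 750.36 = 3451.22
Buyer's account: freight 4570.18 + insurance 121.61 + brokerage 429.74 + duty 4088.90 = 9210.43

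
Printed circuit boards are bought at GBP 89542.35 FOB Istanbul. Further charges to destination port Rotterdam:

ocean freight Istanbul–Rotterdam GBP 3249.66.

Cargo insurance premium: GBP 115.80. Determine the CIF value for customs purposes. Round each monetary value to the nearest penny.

CIF value: GBP 92907.81

CIF = FOB price + freight + insurance
CIF = 89542.35 + 3249.66 + 115.80 = 92907.81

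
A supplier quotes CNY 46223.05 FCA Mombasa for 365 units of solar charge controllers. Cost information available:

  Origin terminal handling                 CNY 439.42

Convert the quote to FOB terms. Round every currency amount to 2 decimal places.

From FCA to FOB, the seller additionally bears: origin terminal.
FOB price = 46223.05 + 439.42 = 46662.47

FOB price: CNY 46662.47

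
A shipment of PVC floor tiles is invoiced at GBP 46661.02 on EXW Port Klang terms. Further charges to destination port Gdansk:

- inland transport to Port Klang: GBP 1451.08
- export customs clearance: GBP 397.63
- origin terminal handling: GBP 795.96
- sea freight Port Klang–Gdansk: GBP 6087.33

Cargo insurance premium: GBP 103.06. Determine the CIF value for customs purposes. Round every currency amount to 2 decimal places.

CIF value: GBP 55496.08

CIF = EXW price + pre-shipment costs + freight + insurance
CIF = 46661.02 + 1451.08 + 397.63 + 795.96 + 6087.33 + 103.06 = 55496.08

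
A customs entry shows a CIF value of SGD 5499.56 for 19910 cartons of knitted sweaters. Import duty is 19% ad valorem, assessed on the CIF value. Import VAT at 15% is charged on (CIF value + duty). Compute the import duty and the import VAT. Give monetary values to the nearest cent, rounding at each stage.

Import duty: SGD 1044.92; import VAT: SGD 981.67

Import duty = 5499.56 × 19% = 1044.92
VAT base = CIF + duty = 5499.56 + 1044.92 = 6544.48
Import VAT = 6544.48 × 15% = 981.67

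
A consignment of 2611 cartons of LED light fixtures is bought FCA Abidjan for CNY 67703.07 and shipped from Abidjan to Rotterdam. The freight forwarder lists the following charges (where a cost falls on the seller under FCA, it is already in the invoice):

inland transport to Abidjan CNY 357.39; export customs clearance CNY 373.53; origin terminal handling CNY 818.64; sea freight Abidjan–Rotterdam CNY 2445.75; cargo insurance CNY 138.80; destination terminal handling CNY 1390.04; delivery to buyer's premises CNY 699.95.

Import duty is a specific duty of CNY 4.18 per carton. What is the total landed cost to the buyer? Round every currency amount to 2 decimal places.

FCA: the seller delivers export-cleared goods to the carrier; the buyer bears costs from that point.
Already in the invoice (seller's account under FCA): inland to port, export clearance — exclude.
CIF value = FCA price + origin terminal + freight + insurance = 67703.07 + 818.64 + 2445.75 + 138.80 = 71106.26
Import duty = 2611 × 4.18 = 10913.98
Buyer bears: origin terminal 818.64 + freight 2445.75 + insurance 138.80 + destination terminal 1390.04 + delivery 699.95 + duty 10913.98 = 16407.16
Landed cost = invoice 67703.07 + 16407.16 = 84110.23

Total landed cost: CNY 84110.23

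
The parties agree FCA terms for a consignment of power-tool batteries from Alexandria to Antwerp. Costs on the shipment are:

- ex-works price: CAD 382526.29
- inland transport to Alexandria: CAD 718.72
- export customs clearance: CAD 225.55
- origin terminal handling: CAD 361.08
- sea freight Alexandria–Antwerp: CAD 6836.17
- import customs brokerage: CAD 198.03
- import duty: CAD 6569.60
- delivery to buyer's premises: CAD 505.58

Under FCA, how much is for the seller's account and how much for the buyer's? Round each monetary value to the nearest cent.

Seller: CAD 383470.56; buyer: CAD 14470.46

FCA: the seller delivers export-cleared goods to the carrier; the buyer bears costs from that point.
Seller's account: goods 382526.29 + inland to port 718.72 + export clearance 225.55 = 383470.56
Buyer's account: origin terminal 361.08 + freight 6836.17 + brokerage 198.03 + duty 6569.60 + delivery 505.58 = 14470.46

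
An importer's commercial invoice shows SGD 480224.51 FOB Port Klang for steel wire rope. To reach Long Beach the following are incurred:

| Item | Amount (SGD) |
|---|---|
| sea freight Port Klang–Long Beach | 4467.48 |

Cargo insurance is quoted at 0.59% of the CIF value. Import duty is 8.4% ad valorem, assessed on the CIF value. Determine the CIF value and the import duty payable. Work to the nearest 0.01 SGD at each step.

Let C be the CIF value. C = FOB price + freight + 0.59% × C
C − 0.59% × C = 480224.51 + 4467.48
0.9941 × C = 484691.99
C = 484691.99 / 0.9941 = 487568.65
Insurance premium = 0.59% × 487568.65 = 2876.66
Import duty = 487568.65 × 8.4% = 40955.77

CIF value: SGD 487568.65; import duty: SGD 40955.77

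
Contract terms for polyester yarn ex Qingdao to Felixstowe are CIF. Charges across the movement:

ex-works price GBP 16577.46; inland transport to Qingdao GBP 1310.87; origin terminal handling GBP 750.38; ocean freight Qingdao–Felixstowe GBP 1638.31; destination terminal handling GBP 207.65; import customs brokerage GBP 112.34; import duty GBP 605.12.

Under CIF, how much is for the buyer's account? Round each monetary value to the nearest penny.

Buyer's account: GBP 925.11

CIF: the seller pays costs through ocean freight and marine insurance to the destination port.
Seller's account: goods 16577.46 + inland to port 1310.87 + origin terminal 750.38 + freight 1638.31 = 20277.02
Buyer's account: destination terminal 207.65 + brokerage 112.34 + duty 605.12 = 925.11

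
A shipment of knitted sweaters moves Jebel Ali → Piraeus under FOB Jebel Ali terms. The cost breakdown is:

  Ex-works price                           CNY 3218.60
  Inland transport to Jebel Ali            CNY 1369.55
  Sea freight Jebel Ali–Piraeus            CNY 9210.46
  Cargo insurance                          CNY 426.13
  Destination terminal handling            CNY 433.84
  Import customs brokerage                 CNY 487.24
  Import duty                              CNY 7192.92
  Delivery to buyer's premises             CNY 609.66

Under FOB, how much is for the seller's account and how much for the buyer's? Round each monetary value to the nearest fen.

FOB: the seller bears costs until goods are on board at the origin port; the buyer bears freight, insurance and all costs thereafter.
Seller's account: goods 3218.60 + inland to port 1369.55 = 4588.15
Buyer's account: freight 9210.46 + insurance 426.13 + destination terminal 433.84 + brokerage 487.24 + duty 7192.92 + delivery 609.66 = 18360.25

Seller: CNY 4588.15; buyer: CNY 18360.25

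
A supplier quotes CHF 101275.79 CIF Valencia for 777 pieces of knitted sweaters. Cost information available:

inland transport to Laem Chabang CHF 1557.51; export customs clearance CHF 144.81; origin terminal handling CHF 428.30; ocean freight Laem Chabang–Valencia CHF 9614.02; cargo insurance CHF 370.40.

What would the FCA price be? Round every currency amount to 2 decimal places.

FCA price: CHF 90863.07

Not relevant to the conversion: inland to port, export clearance — on the seller under both CIF and FCA; already in the CIF price and stays in the FCA price.
From CIF to FCA, the seller no longer bears: origin terminal, freight, insurance.
FCA price = 101275.79 − 428.30 − 9614.02 − 370.40 = 90863.07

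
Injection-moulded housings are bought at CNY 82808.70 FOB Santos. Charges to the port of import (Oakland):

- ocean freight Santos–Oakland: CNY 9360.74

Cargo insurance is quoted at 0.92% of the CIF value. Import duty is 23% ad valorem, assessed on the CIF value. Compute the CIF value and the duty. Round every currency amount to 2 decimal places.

CIF value: CNY 93025.27; import duty: CNY 21395.81

Let C be the CIF value. C = FOB price + freight + 0.92% × C
C − 0.92% × C = 82808.70 + 9360.74
0.9908 × C = 92169.44
C = 92169.44 / 0.9908 = 93025.27
Insurance premium = 0.92% × 93025.27 = 855.83
Import duty = 93025.27 × 23% = 21395.81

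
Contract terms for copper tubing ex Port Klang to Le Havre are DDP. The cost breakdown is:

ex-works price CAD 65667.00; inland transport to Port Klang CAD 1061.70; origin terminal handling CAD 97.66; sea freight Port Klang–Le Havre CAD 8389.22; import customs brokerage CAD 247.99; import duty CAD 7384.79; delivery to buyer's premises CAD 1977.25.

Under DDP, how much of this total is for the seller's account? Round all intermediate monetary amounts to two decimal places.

DDP: the seller bears all costs including import duty.
Seller's account: goods 65667.00 + inland to port 1061.70 + origin terminal 97.66 + freight 8389.22 + brokerage 247.99 + duty 7384.79 + delivery 1977.25 = 84825.61
Buyer's account: 0.00

Seller's account: CAD 84825.61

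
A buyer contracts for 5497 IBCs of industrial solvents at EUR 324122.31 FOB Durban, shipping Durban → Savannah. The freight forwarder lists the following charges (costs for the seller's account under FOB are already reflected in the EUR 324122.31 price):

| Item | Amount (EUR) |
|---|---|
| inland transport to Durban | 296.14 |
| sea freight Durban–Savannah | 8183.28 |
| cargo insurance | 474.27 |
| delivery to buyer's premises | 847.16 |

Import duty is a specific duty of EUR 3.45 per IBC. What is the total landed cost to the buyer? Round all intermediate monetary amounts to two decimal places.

FOB: the seller bears costs until goods are on board at the origin port; the buyer bears freight, insurance and all costs thereafter.
Already in the invoice (seller's account under FOB): inland to port — exclude.
CIF value = FOB price + freight + insurance = 324122.31 + 8183.28 + 474.27 = 332779.86
Import duty = 5497 × 3.45 = 18964.65
Buyer bears: freight 8183.28 + insurance 474.27 + delivery 847.16 + duty 18964.65 = 28469.36
Landed cost = invoice 324122.31 + 28469.36 = 352591.67

Total landed cost: EUR 352591.67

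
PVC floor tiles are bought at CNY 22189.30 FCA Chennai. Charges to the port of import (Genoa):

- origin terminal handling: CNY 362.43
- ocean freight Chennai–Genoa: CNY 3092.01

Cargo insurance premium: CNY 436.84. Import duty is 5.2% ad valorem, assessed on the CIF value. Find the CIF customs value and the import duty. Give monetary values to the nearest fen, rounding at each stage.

CIF value: CNY 26080.58; import duty: CNY 1356.19

CIF = FCA price + pre-shipment costs + freight + insurance
CIF = 22189.30 + 362.43 + 3092.01 + 436.84 = 26080.58
Import duty = 26080.58 × 5.2% = 1356.19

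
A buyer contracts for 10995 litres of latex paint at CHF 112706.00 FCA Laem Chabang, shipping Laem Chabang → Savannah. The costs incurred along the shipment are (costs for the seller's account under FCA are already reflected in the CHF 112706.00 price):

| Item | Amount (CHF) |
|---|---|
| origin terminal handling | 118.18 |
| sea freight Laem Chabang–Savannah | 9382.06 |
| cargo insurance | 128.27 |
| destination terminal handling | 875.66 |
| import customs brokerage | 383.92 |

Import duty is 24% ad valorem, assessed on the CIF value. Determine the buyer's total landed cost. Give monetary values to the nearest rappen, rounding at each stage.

Total landed cost: CHF 152954.37

FCA: the seller delivers export-cleared goods to the carrier; the buyer bears costs from that point.
CIF value = FCA price + origin terminal + freight + insurance = 112706.00 + 118.18 + 9382.06 + 128.27 = 122334.51
Import duty = 122334.51 × 24% = 29360.28
Buyer bears: origin terminal 118.18 + freight 9382.06 + insurance 128.27 + destination terminal 875.66 + brokerage 383.92 + duty 29360.28 = 40248.37
Landed cost = invoice 112706.00 + 40248.37 = 152954.37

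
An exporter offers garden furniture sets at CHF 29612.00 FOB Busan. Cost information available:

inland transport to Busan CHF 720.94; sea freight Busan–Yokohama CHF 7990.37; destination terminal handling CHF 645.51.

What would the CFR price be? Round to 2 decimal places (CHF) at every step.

Not relevant to the conversion: inland to port — on the seller under both FOB and CFR; already in the FOB price and stays in the CFR price. destination terminal — on the buyer under both terms; not part of either seller's price.
From FOB to CFR, the seller additionally bears: freight.
CFR price = 29612.00 + 7990.37 = 37602.37

CFR price: CHF 37602.37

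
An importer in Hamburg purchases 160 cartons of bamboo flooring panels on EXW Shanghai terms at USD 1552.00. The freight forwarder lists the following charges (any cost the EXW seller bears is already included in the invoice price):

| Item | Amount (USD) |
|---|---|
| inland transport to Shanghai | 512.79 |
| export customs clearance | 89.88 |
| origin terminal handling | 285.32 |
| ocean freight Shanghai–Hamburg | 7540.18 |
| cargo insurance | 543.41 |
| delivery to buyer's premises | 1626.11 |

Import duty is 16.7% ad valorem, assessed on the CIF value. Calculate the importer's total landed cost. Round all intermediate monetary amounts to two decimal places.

Total landed cost: USD 13907.13

EXW: the seller makes goods available at their premises; the buyer bears all onward costs.
CIF value = EXW price + inland to port + export clearance + origin terminal + freight + insurance = 1552.00 + 512.79 + 89.88 + 285.32 + 7540.18 + 543.41 = 10523.58
Import duty = 10523.58 × 16.7% = 1757.44
Buyer bears: inland to port 512.79 + export clearance 89.88 + origin terminal 285.32 + freight 7540.18 + insurance 543.41 + delivery 1626.11 + duty 1757.44 = 12355.13
Landed cost = invoice 1552.00 + 12355.13 = 13907.13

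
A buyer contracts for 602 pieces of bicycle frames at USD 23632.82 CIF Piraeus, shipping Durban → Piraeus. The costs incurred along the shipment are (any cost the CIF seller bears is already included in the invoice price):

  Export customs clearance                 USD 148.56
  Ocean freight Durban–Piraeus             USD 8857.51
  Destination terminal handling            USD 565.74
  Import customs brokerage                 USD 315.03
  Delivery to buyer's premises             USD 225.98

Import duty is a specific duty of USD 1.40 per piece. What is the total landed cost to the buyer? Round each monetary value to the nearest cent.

CIF: the seller pays costs through ocean freight and marine insurance to the destination port.
Already in the invoice (seller's account under CIF): export clearance, freight — exclude.
The CIF price already equals the CIF value: 23632.82
Import duty = 602 × 1.40 = 842.80
Buyer bears: destination terminal 565.74 + brokerage 315.03 + delivery 225.98 + duty 842.80 = 1949.55
Landed cost = invoice 23632.82 + 1949.55 = 25582.37

Total landed cost: USD 25582.37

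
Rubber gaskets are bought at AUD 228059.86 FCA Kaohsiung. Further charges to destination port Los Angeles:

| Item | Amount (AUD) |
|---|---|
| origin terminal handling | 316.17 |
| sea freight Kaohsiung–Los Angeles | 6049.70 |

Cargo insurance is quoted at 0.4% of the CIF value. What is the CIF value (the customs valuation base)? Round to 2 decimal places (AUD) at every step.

Let C be the CIF value. C = FCA price + pre-shipment costs + freight + 0.4% × C
C − 0.4% × C = 228059.86 + 316.17 + 6049.70
0.996 × C = 234425.73
C = 234425.73 / 0.996 = 235367.20
Insurance premium = 0.4% × 235367.20 = 941.47

CIF value: AUD 235367.20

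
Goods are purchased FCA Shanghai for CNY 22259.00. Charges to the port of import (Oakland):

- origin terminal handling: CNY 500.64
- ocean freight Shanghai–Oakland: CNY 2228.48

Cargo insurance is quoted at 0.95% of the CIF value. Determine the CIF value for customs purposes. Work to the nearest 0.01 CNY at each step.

Let C be the CIF value. C = FCA price + pre-shipment costs + freight + 0.95% × C
C − 0.95% × C = 22259.00 + 500.64 + 2228.48
0.9905 × C = 24988.12
C = 24988.12 / 0.9905 = 25227.78
Insurance premium = 0.95% × 25227.78 = 239.66

CIF value: CNY 25227.78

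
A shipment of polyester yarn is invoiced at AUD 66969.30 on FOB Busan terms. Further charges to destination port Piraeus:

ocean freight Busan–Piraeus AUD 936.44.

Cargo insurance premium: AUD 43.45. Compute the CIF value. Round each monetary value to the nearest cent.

CIF = FOB price + freight + insurance
CIF = 66969.30 + 936.44 + 43.45 = 67949.19

CIF value: AUD 67949.19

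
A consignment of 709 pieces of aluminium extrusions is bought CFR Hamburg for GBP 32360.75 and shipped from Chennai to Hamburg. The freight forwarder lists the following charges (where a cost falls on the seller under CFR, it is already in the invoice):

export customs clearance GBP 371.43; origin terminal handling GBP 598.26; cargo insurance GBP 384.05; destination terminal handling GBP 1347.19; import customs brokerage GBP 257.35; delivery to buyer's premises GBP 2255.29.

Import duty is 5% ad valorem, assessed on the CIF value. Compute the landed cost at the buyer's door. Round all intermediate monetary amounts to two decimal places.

CFR: the seller pays costs through ocean freight to the destination port, but not insurance.
Already in the invoice (seller's account under CFR): export clearance, origin terminal — exclude.
CIF value = CFR price + insurance = 32360.75 + 384.05 = 32744.80
Import duty = 32744.80 × 5% = 1637.24
Buyer bears: insurance 384.05 + destination terminal 1347.19 + brokerage 257.35 + delivery 2255.29 + duty 1637.24 = 5881.12
Landed cost = invoice 32360.75 + 5881.12 = 38241.87

Total landed cost: GBP 38241.87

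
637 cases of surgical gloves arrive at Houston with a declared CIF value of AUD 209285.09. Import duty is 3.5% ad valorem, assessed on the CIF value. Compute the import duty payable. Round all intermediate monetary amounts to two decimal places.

Import duty = 209285.09 × 3.5% = 7324.98

Import duty: AUD 7324.98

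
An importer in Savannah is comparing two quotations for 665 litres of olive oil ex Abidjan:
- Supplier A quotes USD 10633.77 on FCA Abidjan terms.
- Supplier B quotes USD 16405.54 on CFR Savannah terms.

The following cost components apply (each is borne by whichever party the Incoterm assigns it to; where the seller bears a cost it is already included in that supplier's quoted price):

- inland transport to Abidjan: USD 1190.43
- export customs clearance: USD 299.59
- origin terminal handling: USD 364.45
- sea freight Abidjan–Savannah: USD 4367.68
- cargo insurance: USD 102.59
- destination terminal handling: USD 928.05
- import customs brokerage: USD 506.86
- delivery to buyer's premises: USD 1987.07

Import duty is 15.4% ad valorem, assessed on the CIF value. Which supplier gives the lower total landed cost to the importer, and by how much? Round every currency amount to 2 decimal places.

Supplier A is cheaper by USD 1199.74

Supplier A (FCA):
CIF value = FCA price + origin terminal + freight + insurance = 10633.77 + 364.45 + 4367.68 + 102.59 = 15468.49
Import duty = 15468.49 × 15.4% = 2382.15
Buyer bears (A): 364.45 + 4367.68 + 102.59 + 928.05 + 506.86 + 1987.07 = 8256.70
Landed cost (A) = invoice 10633.77 + 8256.70 + duty 2382.15 = 21272.62
Supplier B (CFR):
CIF value = CFR price + insurance = 16405.54 + 102.59 = 16508.13
Import duty = 16508.13 × 15.4% = 2542.25
Buyer bears (B): 102.59 + 928.05 + 506.86 + 1987.07 = 3524.57
Landed cost (B) = invoice 16405.54 + 3524.57 + duty 2542.25 = 22472.36
Difference = |21272.62 − 22472.36| = 1199.74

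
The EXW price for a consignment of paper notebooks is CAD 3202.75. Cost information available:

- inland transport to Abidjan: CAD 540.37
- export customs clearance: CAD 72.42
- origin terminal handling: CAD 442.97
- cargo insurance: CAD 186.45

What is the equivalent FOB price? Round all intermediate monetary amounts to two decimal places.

FOB price: CAD 4258.51

Not relevant to the conversion: insurance — on the buyer under both terms; not part of either seller's price.
From EXW to FOB, the seller additionally bears: inland to port, export clearance, origin terminal.
FOB price = 3202.75 + 540.37 + 72.42 + 442.97 = 4258.51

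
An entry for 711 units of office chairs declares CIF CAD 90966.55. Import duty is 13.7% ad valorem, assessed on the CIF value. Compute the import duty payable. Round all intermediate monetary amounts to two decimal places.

Import duty: CAD 12462.42

Import duty = 90966.55 × 13.7% = 12462.42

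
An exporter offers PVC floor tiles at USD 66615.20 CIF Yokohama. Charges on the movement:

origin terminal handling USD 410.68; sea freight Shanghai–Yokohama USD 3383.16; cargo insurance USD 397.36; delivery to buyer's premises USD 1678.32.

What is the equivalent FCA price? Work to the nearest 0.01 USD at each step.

FCA price: USD 62424.00

Not relevant to the conversion: delivery — on the buyer under both terms; not part of either seller's price.
From CIF to FCA, the seller no longer bears: origin terminal, freight, insurance.
FCA price = 66615.20 − 410.68 − 3383.16 − 397.36 = 62424.00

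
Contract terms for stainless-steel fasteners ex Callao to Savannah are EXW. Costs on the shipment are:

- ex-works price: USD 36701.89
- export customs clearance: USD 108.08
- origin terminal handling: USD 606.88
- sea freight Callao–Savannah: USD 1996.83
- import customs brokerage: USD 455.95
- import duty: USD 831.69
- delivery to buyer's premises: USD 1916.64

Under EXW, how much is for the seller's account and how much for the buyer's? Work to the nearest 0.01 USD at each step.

EXW: the seller makes goods available at their premises; the buyer bears all onward costs.
Seller's account: goods 36701.89 = 36701.89
Buyer's account: export clearance 108.08 + origin terminal 606.88 + freight 1996.83 + brokerage 455.95 + duty 831.69 + delivery 1916.64 = 5916.07

Seller: USD 36701.89; buyer: USD 5916.07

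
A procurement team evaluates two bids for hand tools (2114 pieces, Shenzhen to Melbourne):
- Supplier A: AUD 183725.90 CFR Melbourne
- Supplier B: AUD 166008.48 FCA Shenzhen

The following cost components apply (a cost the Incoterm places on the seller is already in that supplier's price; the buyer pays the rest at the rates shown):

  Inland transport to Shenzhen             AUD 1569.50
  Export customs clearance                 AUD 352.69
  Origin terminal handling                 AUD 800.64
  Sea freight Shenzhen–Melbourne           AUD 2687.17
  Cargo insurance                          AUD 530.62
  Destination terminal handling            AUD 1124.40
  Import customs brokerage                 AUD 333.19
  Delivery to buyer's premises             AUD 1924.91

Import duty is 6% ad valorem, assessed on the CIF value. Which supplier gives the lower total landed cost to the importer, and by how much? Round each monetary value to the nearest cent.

Supplier B is cheaper by AUD 15083.39

Supplier A (CFR):
CIF value = CFR price + insurance = 183725.90 + 530.62 = 184256.52
Import duty = 184256.52 × 6% = 11055.39
Buyer bears (A): 530.62 + 1124.40 + 333.19 + 1924.91 = 3913.12
Landed cost (A) = invoice 183725.90 + 3913.12 + duty 11055.39 = 198694.41
Supplier B (FCA):
CIF value = FCA price + origin terminal + freight + insurance = 166008.48 + 800.64 + 2687.17 + 530.62 = 170026.91
Import duty = 170026.91 × 6% = 10201.61
Buyer bears (B): 800.64 + 2687.17 + 530.62 + 1124.40 + 333.19 + 1924.91 = 7400.93
Landed cost (B) = invoice 166008.48 + 7400.93 + duty 10201.61 = 183611.02
Difference = |198694.41 − 183611.02| = 15083.39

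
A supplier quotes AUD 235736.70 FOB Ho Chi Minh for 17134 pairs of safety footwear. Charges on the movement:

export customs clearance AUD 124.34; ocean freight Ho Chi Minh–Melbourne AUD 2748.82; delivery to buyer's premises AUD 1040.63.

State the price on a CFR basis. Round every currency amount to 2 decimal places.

CFR price: AUD 238485.52

Not relevant to the conversion: export clearance — on the seller under both FOB and CFR; already in the FOB price and stays in the CFR price. delivery — on the buyer under both terms; not part of either seller's price.
From FOB to CFR, the seller additionally bears: freight.
CFR price = 235736.70 + 2748.82 = 238485.52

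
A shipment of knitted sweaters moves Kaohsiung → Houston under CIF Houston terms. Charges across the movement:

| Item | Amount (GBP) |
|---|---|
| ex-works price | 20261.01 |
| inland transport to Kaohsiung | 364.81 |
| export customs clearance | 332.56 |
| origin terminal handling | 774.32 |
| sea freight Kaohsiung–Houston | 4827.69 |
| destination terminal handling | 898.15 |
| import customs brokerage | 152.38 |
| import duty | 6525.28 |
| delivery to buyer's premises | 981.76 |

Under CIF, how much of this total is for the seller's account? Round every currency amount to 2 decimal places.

Seller's account: GBP 26560.39

CIF: the seller pays costs through ocean freight and marine insurance to the destination port.
Seller's account: goods 20261.01 + inland to port 364.81 + export clearance 332.56 + origin terminal 774.32 + freight 4827.69 = 26560.39
Buyer's account: destination terminal 898.15 + brokerage 152.38 + duty 6525.28 + delivery 981.76 = 8557.57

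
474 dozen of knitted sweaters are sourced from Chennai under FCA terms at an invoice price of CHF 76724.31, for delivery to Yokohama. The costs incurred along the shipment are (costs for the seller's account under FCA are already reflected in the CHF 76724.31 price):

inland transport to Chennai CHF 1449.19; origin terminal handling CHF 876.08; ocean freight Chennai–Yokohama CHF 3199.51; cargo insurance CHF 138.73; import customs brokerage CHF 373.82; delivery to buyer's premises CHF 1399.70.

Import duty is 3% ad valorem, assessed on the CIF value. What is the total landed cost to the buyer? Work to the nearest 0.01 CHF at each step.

Total landed cost: CHF 85140.31

FCA: the seller delivers export-cleared goods to the carrier; the buyer bears costs from that point.
Already in the invoice (seller's account under FCA): inland to port — exclude.
CIF value = FCA price + origin terminal + freight + insurance = 76724.31 + 876.08 + 3199.51 + 138.73 = 80938.63
Import duty = 80938.63 × 3% = 2428.16
Buyer bears: origin terminal 876.08 + freight 3199.51 + insurance 138.73 + brokerage 373.82 + delivery 1399.70 + duty 2428.16 = 8416.00
Landed cost = invoice 76724.31 + 8416.00 = 85140.31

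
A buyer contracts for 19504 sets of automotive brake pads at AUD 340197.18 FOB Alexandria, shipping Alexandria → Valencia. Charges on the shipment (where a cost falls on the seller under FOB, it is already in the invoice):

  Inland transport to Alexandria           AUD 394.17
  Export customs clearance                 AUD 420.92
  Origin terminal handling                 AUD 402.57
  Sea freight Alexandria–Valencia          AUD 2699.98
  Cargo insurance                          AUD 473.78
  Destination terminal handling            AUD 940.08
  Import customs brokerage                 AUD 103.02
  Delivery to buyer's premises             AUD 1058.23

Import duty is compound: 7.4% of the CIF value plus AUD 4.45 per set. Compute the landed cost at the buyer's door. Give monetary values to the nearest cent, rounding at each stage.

Total landed cost: AUD 457674.52

FOB: the seller bears costs until goods are on board at the origin port; the buyer bears freight, insurance and all costs thereafter.
Already in the invoice (seller's account under FOB): inland to port, export clearance, origin terminal — exclude.
CIF value = FOB price + freight + insurance = 340197.18 + 2699.98 + 473.78 = 343370.94
Ad valorem component: 343370.94 × 7.4% = 25409.45
Specific component: 19504 × 4.45 = 86792.80
Import duty = 25409.45 + 86792.80 = 112202.25
Buyer bears: freight 2699.98 + insurance 473.78 + destination terminal 940.08 + brokerage 103.02 + delivery 1058.23 + duty 112202.25 = 117477.34
Landed cost = invoice 340197.18 + 117477.34 = 457674.52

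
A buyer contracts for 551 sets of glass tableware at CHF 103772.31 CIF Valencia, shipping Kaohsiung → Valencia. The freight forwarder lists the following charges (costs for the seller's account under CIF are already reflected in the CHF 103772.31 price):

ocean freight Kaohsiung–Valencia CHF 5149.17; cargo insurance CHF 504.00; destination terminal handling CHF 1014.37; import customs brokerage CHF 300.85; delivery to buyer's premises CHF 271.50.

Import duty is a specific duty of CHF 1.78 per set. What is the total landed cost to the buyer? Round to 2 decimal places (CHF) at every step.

Total landed cost: CHF 106339.81

CIF: the seller pays costs through ocean freight and marine insurance to the destination port.
Already in the invoice (seller's account under CIF): freight, insurance — exclude.
The CIF price already equals the CIF value: 103772.31
Import duty = 551 × 1.78 = 980.78
Buyer bears: destination terminal 1014.37 + brokerage 300.85 + delivery 271.50 + duty 980.78 = 2567.50
Landed cost = invoice 103772.31 + 2567.50 = 106339.81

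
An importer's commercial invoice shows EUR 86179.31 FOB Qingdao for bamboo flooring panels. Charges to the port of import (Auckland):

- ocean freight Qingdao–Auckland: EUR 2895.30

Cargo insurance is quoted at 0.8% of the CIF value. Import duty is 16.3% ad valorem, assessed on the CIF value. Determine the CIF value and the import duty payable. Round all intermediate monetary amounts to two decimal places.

Let C be the CIF value. C = FOB price + freight + 0.8% × C
C − 0.8% × C = 86179.31 + 2895.30
0.992 × C = 89074.61
C = 89074.61 / 0.992 = 89792.95
Insurance premium = 0.8% × 89792.95 = 718.34
Import duty = 89792.95 × 16.3% = 14636.25

CIF value: EUR 89792.95; import duty: EUR 14636.25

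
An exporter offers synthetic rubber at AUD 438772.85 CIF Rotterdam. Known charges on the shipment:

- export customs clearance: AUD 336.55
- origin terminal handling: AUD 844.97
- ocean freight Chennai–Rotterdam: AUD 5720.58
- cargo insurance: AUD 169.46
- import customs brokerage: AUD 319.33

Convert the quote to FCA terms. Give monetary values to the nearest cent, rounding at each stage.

Not relevant to the conversion: export clearance — on the seller under both CIF and FCA; already in the CIF price and stays in the FCA price. brokerage — on the buyer under both terms; not part of either seller's price.
From CIF to FCA, the seller no longer bears: origin terminal, freight, insurance.
FCA price = 438772.85 − 844.97 − 5720.58 − 169.46 = 432037.84

FCA price: AUD 432037.84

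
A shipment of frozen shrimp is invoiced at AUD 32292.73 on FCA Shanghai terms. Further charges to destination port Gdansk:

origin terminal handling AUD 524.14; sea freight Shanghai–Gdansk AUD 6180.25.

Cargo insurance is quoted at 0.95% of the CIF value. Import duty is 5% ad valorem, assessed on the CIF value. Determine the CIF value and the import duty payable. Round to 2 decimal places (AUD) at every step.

CIF value: AUD 39371.15; import duty: AUD 1968.56

Let C be the CIF value. C = FCA price + pre-shipment costs + freight + 0.95% × C
C − 0.95% × C = 32292.73 + 524.14 + 6180.25
0.9905 × C = 38997.12
C = 38997.12 / 0.9905 = 39371.15
Insurance premium = 0.95% × 39371.15 = 374.03
Import duty = 39371.15 × 5% = 1968.56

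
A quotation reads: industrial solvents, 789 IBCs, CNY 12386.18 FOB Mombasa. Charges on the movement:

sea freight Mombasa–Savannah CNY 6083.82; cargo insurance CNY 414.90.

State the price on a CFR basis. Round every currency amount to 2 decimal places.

CFR price: CNY 18470.00

Not relevant to the conversion: insurance — on the buyer under both terms; not part of either seller's price.
From FOB to CFR, the seller additionally bears: freight.
CFR price = 12386.18 + 6083.82 = 18470.00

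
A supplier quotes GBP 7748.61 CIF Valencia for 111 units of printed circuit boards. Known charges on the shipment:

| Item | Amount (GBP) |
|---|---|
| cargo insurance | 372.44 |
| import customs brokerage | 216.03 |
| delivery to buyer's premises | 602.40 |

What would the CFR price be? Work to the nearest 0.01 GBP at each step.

Not relevant to the conversion: delivery, brokerage — on the buyer under both terms; not part of either seller's price.
From CIF to CFR, the seller no longer bears: insurance.
CFR price = 7748.61 − 372.44 = 7376.17

CFR price: GBP 7376.17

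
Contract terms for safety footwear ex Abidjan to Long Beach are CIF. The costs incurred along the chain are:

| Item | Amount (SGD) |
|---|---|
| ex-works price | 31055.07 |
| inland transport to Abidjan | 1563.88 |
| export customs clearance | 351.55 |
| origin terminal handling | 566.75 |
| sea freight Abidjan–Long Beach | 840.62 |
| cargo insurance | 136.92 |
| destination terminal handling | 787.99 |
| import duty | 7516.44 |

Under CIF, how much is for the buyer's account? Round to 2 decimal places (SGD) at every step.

Buyer's account: SGD 8304.43

CIF: the seller pays costs through ocean freight and marine insurance to the destination port.
Seller's account: goods 31055.07 + inland to port 1563.88 + export clearance 351.55 + origin terminal 566.75 + freight 840.62 + insurance 136.92 = 34514.79
Buyer's account: destination terminal 787.99 + duty 7516.44 = 8304.43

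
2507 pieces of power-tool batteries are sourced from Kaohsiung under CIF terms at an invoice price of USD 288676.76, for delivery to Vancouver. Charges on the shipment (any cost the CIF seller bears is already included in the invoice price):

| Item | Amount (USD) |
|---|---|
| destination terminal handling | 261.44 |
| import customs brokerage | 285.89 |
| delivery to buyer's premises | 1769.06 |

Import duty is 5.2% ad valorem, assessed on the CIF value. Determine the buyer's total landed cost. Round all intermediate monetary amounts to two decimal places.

CIF: the seller pays costs through ocean freight and marine insurance to the destination port.
The CIF price already equals the CIF value: 288676.76
Import duty = 288676.76 × 5.2% = 15011.19
Buyer bears: destination terminal 261.44 + brokerage 285.89 + delivery 1769.06 + duty 15011.19 = 17327.58
Landed cost = invoice 288676.76 + 17327.58 = 306004.34

Total landed cost: USD 306004.34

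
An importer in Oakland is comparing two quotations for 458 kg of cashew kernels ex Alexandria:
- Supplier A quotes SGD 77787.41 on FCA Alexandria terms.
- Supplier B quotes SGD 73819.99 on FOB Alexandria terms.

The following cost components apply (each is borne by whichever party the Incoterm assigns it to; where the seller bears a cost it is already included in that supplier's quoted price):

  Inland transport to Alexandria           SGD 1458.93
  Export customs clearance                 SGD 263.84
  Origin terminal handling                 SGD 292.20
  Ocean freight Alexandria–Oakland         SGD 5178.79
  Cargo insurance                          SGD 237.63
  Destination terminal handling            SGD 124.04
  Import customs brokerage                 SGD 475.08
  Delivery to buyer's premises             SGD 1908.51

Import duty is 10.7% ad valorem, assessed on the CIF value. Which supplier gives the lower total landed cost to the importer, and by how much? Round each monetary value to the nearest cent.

Supplier A (FCA):
CIF value = FCA price + origin terminal + freight + insurance = 77787.41 + 292.20 + 5178.79 + 237.63 = 83496.03
Import duty = 83496.03 × 10.7% = 8934.08
Buyer bears (A): 292.20 + 5178.79 + 237.63 + 124.04 + 475.08 + 1908.51 = 8216.25
Landed cost (A) = invoice 77787.41 + 8216.25 + duty 8934.08 = 94937.74
Supplier B (FOB):
CIF value = FOB price + freight + insurance = 73819.99 + 5178.79 + 237.63 = 79236.41
Import duty = 79236.41 × 10.7% = 8478.30
Buyer bears (B): 5178.79 + 237.63 + 124.04 + 475.08 + 1908.51 = 7924.05
Landed cost (B) = invoice 73819.99 + 7924.05 + duty 8478.30 = 90222.34
Difference = |94937.74 − 90222.34| = 4715.40

Supplier B is cheaper by SGD 4715.40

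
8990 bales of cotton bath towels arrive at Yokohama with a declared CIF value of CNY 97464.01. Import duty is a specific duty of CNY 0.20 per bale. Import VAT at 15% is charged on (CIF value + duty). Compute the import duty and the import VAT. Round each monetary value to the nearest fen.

Import duty: CNY 1798.00; import VAT: CNY 14889.30

Import duty = 8990 × 0.20 = 1798.00
VAT base = CIF + duty = 97464.01 + 1798.00 = 99262.01
Import VAT = 99262.01 × 15% = 14889.30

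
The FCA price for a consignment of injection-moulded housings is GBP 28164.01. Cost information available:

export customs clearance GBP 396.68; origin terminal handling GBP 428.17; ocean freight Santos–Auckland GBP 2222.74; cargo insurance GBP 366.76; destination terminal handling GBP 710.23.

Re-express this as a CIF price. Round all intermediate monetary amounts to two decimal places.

Not relevant to the conversion: export clearance — on the seller under both FCA and CIF; already in the FCA price and stays in the CIF price. destination terminal — on the buyer under both terms; not part of either seller's price.
From FCA to CIF, the seller additionally bears: origin terminal, freight, insurance.
CIF price = 28164.01 + 428.17 + 2222.74 + 366.76 = 31181.68

CIF price: GBP 31181.68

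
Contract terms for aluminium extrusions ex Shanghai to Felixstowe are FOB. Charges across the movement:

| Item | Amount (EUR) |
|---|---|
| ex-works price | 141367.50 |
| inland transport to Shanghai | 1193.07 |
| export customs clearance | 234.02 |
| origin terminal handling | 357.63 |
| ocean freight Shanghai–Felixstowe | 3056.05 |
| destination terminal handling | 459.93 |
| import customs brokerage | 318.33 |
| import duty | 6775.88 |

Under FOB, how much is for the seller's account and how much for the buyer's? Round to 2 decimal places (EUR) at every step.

FOB: the seller bears costs until goods are on board at the origin port; the buyer bears freight, insurance and all costs thereafter.
Seller's account: goods 141367.50 + inland to port 1193.07 + export clearance 234.02 + origin terminal 357.63 = 143152.22
Buyer's account: freight 3056.05 + destination terminal 459.93 + brokerage 318.33 + duty 6775.88 = 10610.19

Seller: EUR 143152.22; buyer: EUR 10610.19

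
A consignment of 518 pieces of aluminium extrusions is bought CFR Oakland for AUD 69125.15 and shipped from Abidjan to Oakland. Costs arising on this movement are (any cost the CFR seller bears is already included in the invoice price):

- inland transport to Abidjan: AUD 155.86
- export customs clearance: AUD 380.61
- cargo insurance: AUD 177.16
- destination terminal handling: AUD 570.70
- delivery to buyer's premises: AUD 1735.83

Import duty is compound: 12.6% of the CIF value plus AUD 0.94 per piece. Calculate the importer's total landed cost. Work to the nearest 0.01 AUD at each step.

CFR: the seller pays costs through ocean freight to the destination port, but not insurance.
Already in the invoice (seller's account under CFR): inland to port, export clearance — exclude.
CIF value = CFR price + insurance = 69125.15 + 177.16 = 69302.31
Ad valorem component: 69302.31 × 12.6% = 8732.09
Specific component: 518 × 0.94 = 486.92
Import duty = 8732.09 + 486.92 = 9219.01
Buyer bears: insurance 177.16 + destination terminal 570.70 + delivery 1735.83 + duty 9219.01 = 11702.70
Landed cost = invoice 69125.15 + 11702.70 = 80827.85

Total landed cost: AUD 80827.85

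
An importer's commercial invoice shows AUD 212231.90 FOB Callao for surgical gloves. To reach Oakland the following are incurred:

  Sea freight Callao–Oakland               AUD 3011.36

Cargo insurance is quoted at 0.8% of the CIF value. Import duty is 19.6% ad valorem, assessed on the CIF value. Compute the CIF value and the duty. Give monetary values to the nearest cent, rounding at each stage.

Let C be the CIF value. C = FOB price + freight + 0.8% × C
C − 0.8% × C = 212231.90 + 3011.36
0.992 × C = 215243.26
C = 215243.26 / 0.992 = 216979.09
Insurance premium = 0.8% × 216979.09 = 1735.83
Import duty = 216979.09 × 19.6% = 42527.90

CIF value: AUD 216979.09; import duty: AUD 42527.90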